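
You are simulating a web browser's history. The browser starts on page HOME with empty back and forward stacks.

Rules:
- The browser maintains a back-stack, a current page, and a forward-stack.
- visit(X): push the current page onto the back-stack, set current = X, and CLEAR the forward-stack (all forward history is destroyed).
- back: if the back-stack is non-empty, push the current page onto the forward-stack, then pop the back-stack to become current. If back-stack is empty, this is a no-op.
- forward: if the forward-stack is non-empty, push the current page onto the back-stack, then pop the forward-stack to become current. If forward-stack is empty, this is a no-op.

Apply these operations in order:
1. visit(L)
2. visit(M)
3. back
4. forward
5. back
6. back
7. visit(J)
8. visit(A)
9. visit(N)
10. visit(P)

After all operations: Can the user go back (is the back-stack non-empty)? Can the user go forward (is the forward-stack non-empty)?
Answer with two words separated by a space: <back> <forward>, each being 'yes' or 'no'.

After 1 (visit(L)): cur=L back=1 fwd=0
After 2 (visit(M)): cur=M back=2 fwd=0
After 3 (back): cur=L back=1 fwd=1
After 4 (forward): cur=M back=2 fwd=0
After 5 (back): cur=L back=1 fwd=1
After 6 (back): cur=HOME back=0 fwd=2
After 7 (visit(J)): cur=J back=1 fwd=0
After 8 (visit(A)): cur=A back=2 fwd=0
After 9 (visit(N)): cur=N back=3 fwd=0
After 10 (visit(P)): cur=P back=4 fwd=0

Answer: yes no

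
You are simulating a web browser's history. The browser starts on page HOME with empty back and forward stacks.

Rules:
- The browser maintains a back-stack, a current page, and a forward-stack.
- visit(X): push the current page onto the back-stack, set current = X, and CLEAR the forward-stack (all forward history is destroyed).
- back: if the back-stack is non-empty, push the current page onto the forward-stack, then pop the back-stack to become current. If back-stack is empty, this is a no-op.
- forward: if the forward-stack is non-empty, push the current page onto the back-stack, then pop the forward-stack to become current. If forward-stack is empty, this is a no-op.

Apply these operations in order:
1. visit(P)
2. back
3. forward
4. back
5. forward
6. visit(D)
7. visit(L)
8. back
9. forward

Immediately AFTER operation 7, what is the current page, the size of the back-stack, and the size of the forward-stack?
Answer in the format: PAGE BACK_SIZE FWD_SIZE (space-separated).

After 1 (visit(P)): cur=P back=1 fwd=0
After 2 (back): cur=HOME back=0 fwd=1
After 3 (forward): cur=P back=1 fwd=0
After 4 (back): cur=HOME back=0 fwd=1
After 5 (forward): cur=P back=1 fwd=0
After 6 (visit(D)): cur=D back=2 fwd=0
After 7 (visit(L)): cur=L back=3 fwd=0

L 3 0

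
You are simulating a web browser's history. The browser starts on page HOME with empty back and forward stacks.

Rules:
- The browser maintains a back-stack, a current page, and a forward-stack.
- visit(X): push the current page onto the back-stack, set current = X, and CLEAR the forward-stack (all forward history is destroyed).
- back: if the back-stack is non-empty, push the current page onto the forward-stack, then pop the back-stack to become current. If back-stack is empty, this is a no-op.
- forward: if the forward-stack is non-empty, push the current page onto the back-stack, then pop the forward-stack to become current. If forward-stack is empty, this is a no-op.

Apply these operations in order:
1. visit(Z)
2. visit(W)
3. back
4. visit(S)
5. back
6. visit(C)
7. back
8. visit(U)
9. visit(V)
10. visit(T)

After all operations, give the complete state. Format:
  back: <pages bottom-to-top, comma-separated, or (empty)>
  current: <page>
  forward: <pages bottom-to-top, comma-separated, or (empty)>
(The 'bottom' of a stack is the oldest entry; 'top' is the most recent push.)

Answer: back: HOME,Z,U,V
current: T
forward: (empty)

Derivation:
After 1 (visit(Z)): cur=Z back=1 fwd=0
After 2 (visit(W)): cur=W back=2 fwd=0
After 3 (back): cur=Z back=1 fwd=1
After 4 (visit(S)): cur=S back=2 fwd=0
After 5 (back): cur=Z back=1 fwd=1
After 6 (visit(C)): cur=C back=2 fwd=0
After 7 (back): cur=Z back=1 fwd=1
After 8 (visit(U)): cur=U back=2 fwd=0
After 9 (visit(V)): cur=V back=3 fwd=0
After 10 (visit(T)): cur=T back=4 fwd=0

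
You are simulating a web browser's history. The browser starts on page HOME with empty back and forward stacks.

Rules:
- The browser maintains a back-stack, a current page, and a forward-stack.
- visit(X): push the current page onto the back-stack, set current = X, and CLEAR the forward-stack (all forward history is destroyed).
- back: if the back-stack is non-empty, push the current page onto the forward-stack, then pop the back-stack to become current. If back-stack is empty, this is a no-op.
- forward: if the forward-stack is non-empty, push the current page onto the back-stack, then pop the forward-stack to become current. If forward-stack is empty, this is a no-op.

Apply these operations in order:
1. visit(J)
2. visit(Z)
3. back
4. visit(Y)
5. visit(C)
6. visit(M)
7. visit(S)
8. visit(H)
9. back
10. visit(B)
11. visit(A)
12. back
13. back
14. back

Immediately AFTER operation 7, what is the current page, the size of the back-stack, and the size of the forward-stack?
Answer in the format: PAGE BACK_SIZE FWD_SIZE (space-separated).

After 1 (visit(J)): cur=J back=1 fwd=0
After 2 (visit(Z)): cur=Z back=2 fwd=0
After 3 (back): cur=J back=1 fwd=1
After 4 (visit(Y)): cur=Y back=2 fwd=0
After 5 (visit(C)): cur=C back=3 fwd=0
After 6 (visit(M)): cur=M back=4 fwd=0
After 7 (visit(S)): cur=S back=5 fwd=0

S 5 0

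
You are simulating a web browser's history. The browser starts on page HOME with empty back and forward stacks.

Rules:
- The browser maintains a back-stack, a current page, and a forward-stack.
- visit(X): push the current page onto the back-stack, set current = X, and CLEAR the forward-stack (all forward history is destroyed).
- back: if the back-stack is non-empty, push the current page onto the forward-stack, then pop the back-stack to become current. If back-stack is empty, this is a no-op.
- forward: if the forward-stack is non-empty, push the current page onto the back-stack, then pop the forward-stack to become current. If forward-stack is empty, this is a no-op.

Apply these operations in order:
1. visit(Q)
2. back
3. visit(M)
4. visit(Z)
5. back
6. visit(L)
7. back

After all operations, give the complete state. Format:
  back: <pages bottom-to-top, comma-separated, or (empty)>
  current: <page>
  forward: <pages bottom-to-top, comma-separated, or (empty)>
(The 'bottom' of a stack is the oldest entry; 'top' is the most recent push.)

After 1 (visit(Q)): cur=Q back=1 fwd=0
After 2 (back): cur=HOME back=0 fwd=1
After 3 (visit(M)): cur=M back=1 fwd=0
After 4 (visit(Z)): cur=Z back=2 fwd=0
After 5 (back): cur=M back=1 fwd=1
After 6 (visit(L)): cur=L back=2 fwd=0
After 7 (back): cur=M back=1 fwd=1

Answer: back: HOME
current: M
forward: L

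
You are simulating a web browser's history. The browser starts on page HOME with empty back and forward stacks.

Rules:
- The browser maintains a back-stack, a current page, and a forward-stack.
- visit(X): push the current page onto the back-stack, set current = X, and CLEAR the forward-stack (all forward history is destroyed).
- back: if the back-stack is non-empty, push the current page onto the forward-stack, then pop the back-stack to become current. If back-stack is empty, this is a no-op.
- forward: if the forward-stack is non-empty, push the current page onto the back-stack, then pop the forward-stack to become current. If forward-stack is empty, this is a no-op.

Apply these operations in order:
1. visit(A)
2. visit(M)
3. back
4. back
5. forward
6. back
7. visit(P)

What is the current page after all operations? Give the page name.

After 1 (visit(A)): cur=A back=1 fwd=0
After 2 (visit(M)): cur=M back=2 fwd=0
After 3 (back): cur=A back=1 fwd=1
After 4 (back): cur=HOME back=0 fwd=2
After 5 (forward): cur=A back=1 fwd=1
After 6 (back): cur=HOME back=0 fwd=2
After 7 (visit(P)): cur=P back=1 fwd=0

Answer: P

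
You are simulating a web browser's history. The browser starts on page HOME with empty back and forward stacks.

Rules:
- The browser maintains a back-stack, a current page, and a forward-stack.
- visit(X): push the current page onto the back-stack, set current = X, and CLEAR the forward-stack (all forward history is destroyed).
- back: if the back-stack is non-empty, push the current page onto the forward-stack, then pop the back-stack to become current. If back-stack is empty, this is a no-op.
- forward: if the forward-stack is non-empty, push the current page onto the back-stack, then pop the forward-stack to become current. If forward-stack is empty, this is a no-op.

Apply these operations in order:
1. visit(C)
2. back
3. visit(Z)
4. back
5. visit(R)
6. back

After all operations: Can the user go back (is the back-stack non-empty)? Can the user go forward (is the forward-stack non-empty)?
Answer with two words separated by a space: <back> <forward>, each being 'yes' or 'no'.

Answer: no yes

Derivation:
After 1 (visit(C)): cur=C back=1 fwd=0
After 2 (back): cur=HOME back=0 fwd=1
After 3 (visit(Z)): cur=Z back=1 fwd=0
After 4 (back): cur=HOME back=0 fwd=1
After 5 (visit(R)): cur=R back=1 fwd=0
After 6 (back): cur=HOME back=0 fwd=1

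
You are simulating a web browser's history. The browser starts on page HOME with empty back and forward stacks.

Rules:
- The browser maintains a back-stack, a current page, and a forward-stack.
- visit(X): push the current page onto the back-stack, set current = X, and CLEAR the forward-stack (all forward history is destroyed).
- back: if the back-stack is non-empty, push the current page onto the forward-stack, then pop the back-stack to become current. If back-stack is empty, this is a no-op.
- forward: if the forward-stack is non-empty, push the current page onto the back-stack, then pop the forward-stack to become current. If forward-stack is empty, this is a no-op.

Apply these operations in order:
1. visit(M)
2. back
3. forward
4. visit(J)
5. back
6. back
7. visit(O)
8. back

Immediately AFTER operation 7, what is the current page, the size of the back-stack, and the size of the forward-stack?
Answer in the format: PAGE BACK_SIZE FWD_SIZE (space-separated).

After 1 (visit(M)): cur=M back=1 fwd=0
After 2 (back): cur=HOME back=0 fwd=1
After 3 (forward): cur=M back=1 fwd=0
After 4 (visit(J)): cur=J back=2 fwd=0
After 5 (back): cur=M back=1 fwd=1
After 6 (back): cur=HOME back=0 fwd=2
After 7 (visit(O)): cur=O back=1 fwd=0

O 1 0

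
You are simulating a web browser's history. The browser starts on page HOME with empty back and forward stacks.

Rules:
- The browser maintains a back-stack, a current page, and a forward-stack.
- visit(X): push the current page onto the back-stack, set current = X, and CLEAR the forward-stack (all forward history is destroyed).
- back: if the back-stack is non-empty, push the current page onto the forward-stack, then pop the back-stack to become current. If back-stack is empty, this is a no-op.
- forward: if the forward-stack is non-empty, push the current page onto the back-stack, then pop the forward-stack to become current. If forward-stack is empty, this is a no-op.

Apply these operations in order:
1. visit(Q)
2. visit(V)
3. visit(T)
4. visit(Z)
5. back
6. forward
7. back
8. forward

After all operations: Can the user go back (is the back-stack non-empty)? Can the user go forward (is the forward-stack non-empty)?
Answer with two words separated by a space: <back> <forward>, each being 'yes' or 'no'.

After 1 (visit(Q)): cur=Q back=1 fwd=0
After 2 (visit(V)): cur=V back=2 fwd=0
After 3 (visit(T)): cur=T back=3 fwd=0
After 4 (visit(Z)): cur=Z back=4 fwd=0
After 5 (back): cur=T back=3 fwd=1
After 6 (forward): cur=Z back=4 fwd=0
After 7 (back): cur=T back=3 fwd=1
After 8 (forward): cur=Z back=4 fwd=0

Answer: yes no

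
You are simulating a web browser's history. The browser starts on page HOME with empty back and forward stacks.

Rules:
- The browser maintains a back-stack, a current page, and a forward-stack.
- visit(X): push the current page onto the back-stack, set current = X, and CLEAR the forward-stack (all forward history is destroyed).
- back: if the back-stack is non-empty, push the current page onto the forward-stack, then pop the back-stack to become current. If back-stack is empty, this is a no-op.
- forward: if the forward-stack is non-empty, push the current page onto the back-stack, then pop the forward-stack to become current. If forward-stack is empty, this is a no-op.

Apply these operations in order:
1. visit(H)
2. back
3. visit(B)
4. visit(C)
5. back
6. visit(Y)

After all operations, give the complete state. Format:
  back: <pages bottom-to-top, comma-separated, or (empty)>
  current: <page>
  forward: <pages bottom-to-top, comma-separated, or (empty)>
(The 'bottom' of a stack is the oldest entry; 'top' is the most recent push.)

Answer: back: HOME,B
current: Y
forward: (empty)

Derivation:
After 1 (visit(H)): cur=H back=1 fwd=0
After 2 (back): cur=HOME back=0 fwd=1
After 3 (visit(B)): cur=B back=1 fwd=0
After 4 (visit(C)): cur=C back=2 fwd=0
After 5 (back): cur=B back=1 fwd=1
After 6 (visit(Y)): cur=Y back=2 fwd=0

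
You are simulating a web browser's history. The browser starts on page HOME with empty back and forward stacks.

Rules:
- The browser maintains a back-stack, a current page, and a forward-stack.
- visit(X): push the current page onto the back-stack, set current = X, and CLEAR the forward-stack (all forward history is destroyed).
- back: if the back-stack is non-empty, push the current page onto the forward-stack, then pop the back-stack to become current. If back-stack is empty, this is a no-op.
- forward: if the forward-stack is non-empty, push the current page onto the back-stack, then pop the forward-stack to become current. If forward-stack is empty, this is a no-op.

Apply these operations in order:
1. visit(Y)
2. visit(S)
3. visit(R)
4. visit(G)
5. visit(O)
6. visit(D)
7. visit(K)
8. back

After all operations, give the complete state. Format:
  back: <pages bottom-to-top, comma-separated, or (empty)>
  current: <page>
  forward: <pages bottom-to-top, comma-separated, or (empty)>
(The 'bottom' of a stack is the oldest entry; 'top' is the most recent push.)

Answer: back: HOME,Y,S,R,G,O
current: D
forward: K

Derivation:
After 1 (visit(Y)): cur=Y back=1 fwd=0
After 2 (visit(S)): cur=S back=2 fwd=0
After 3 (visit(R)): cur=R back=3 fwd=0
After 4 (visit(G)): cur=G back=4 fwd=0
After 5 (visit(O)): cur=O back=5 fwd=0
After 6 (visit(D)): cur=D back=6 fwd=0
After 7 (visit(K)): cur=K back=7 fwd=0
After 8 (back): cur=D back=6 fwd=1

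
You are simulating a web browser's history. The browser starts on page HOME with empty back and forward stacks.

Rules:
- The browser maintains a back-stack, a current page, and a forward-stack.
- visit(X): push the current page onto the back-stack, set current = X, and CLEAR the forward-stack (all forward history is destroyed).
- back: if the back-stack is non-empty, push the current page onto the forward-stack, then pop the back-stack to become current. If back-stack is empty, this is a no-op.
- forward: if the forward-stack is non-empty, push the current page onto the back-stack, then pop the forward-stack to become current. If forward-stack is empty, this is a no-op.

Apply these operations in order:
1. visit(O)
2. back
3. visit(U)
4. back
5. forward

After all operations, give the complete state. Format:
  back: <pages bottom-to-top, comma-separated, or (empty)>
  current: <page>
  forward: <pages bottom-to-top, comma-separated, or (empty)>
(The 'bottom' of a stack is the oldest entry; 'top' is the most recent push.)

Answer: back: HOME
current: U
forward: (empty)

Derivation:
After 1 (visit(O)): cur=O back=1 fwd=0
After 2 (back): cur=HOME back=0 fwd=1
After 3 (visit(U)): cur=U back=1 fwd=0
After 4 (back): cur=HOME back=0 fwd=1
After 5 (forward): cur=U back=1 fwd=0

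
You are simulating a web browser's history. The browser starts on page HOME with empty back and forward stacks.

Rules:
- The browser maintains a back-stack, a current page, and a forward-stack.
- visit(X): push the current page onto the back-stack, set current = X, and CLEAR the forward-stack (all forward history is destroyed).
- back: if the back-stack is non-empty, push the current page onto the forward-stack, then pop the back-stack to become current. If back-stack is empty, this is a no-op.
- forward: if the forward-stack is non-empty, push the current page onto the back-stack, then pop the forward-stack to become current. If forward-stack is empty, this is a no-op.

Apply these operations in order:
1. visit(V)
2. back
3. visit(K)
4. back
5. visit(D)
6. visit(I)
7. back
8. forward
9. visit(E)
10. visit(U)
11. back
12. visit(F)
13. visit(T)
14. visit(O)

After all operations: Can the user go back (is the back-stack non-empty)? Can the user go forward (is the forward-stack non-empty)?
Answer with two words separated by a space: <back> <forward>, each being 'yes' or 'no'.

Answer: yes no

Derivation:
After 1 (visit(V)): cur=V back=1 fwd=0
After 2 (back): cur=HOME back=0 fwd=1
After 3 (visit(K)): cur=K back=1 fwd=0
After 4 (back): cur=HOME back=0 fwd=1
After 5 (visit(D)): cur=D back=1 fwd=0
After 6 (visit(I)): cur=I back=2 fwd=0
After 7 (back): cur=D back=1 fwd=1
After 8 (forward): cur=I back=2 fwd=0
After 9 (visit(E)): cur=E back=3 fwd=0
After 10 (visit(U)): cur=U back=4 fwd=0
After 11 (back): cur=E back=3 fwd=1
After 12 (visit(F)): cur=F back=4 fwd=0
After 13 (visit(T)): cur=T back=5 fwd=0
After 14 (visit(O)): cur=O back=6 fwd=0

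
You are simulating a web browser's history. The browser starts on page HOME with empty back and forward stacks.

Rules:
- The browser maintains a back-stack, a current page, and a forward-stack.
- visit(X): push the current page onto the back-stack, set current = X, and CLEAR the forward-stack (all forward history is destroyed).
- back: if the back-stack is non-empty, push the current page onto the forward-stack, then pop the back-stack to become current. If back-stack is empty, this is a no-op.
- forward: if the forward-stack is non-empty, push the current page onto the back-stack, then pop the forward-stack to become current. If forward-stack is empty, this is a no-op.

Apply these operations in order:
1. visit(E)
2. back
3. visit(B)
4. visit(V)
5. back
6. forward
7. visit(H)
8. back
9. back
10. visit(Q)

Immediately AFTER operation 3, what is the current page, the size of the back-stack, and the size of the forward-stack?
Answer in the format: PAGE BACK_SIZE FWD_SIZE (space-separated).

After 1 (visit(E)): cur=E back=1 fwd=0
After 2 (back): cur=HOME back=0 fwd=1
After 3 (visit(B)): cur=B back=1 fwd=0

B 1 0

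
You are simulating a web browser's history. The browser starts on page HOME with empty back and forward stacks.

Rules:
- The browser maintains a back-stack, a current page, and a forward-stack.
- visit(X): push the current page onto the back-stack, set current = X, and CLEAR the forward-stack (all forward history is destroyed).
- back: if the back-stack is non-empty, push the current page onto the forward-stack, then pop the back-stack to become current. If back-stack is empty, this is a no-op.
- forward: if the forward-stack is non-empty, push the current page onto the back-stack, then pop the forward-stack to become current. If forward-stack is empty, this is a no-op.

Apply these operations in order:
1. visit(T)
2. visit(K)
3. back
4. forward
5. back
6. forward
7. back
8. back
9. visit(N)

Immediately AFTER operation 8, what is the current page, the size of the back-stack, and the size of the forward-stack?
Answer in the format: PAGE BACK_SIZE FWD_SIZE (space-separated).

After 1 (visit(T)): cur=T back=1 fwd=0
After 2 (visit(K)): cur=K back=2 fwd=0
After 3 (back): cur=T back=1 fwd=1
After 4 (forward): cur=K back=2 fwd=0
After 5 (back): cur=T back=1 fwd=1
After 6 (forward): cur=K back=2 fwd=0
After 7 (back): cur=T back=1 fwd=1
After 8 (back): cur=HOME back=0 fwd=2

HOME 0 2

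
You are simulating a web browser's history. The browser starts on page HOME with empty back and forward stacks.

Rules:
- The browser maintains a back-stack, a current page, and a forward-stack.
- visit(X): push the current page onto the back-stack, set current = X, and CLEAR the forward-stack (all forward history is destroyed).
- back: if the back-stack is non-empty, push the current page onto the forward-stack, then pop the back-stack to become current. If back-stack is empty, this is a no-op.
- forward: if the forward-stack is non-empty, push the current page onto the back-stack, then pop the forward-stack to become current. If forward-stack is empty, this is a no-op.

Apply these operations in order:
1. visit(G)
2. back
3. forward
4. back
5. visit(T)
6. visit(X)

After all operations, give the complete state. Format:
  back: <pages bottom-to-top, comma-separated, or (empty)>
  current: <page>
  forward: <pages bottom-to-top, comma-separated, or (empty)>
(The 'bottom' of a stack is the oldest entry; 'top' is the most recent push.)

Answer: back: HOME,T
current: X
forward: (empty)

Derivation:
After 1 (visit(G)): cur=G back=1 fwd=0
After 2 (back): cur=HOME back=0 fwd=1
After 3 (forward): cur=G back=1 fwd=0
After 4 (back): cur=HOME back=0 fwd=1
After 5 (visit(T)): cur=T back=1 fwd=0
After 6 (visit(X)): cur=X back=2 fwd=0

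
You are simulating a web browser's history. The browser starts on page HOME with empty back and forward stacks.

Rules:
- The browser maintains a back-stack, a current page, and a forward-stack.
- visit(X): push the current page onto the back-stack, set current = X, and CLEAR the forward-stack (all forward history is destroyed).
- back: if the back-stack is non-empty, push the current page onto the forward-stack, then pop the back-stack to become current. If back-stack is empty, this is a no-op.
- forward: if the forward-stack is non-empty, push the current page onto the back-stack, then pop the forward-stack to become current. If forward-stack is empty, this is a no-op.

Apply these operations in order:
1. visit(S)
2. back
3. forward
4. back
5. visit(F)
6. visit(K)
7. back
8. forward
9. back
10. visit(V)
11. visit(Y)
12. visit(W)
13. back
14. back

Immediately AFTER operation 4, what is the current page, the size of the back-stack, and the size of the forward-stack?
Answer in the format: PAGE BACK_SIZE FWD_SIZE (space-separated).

After 1 (visit(S)): cur=S back=1 fwd=0
After 2 (back): cur=HOME back=0 fwd=1
After 3 (forward): cur=S back=1 fwd=0
After 4 (back): cur=HOME back=0 fwd=1

HOME 0 1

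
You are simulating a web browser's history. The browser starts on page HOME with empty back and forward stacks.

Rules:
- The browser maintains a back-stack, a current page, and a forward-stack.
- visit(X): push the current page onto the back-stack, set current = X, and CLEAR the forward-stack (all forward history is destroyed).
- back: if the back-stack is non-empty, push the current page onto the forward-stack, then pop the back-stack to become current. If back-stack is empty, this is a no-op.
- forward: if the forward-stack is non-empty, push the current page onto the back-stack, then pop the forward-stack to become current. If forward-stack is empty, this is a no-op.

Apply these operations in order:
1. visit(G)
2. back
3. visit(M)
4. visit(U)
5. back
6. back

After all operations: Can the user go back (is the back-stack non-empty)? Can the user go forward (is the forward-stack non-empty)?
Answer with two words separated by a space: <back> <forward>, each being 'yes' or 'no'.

Answer: no yes

Derivation:
After 1 (visit(G)): cur=G back=1 fwd=0
After 2 (back): cur=HOME back=0 fwd=1
After 3 (visit(M)): cur=M back=1 fwd=0
After 4 (visit(U)): cur=U back=2 fwd=0
After 5 (back): cur=M back=1 fwd=1
After 6 (back): cur=HOME back=0 fwd=2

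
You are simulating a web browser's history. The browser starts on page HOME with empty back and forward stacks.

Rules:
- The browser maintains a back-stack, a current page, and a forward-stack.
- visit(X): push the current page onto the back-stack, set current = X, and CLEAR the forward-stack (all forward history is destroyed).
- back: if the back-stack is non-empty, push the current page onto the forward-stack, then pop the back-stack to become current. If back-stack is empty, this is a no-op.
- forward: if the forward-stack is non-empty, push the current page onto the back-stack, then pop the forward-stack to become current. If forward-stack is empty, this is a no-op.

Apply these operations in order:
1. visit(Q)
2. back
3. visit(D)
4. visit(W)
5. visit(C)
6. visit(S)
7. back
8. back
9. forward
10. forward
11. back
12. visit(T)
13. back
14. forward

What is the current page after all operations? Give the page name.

After 1 (visit(Q)): cur=Q back=1 fwd=0
After 2 (back): cur=HOME back=0 fwd=1
After 3 (visit(D)): cur=D back=1 fwd=0
After 4 (visit(W)): cur=W back=2 fwd=0
After 5 (visit(C)): cur=C back=3 fwd=0
After 6 (visit(S)): cur=S back=4 fwd=0
After 7 (back): cur=C back=3 fwd=1
After 8 (back): cur=W back=2 fwd=2
After 9 (forward): cur=C back=3 fwd=1
After 10 (forward): cur=S back=4 fwd=0
After 11 (back): cur=C back=3 fwd=1
After 12 (visit(T)): cur=T back=4 fwd=0
After 13 (back): cur=C back=3 fwd=1
After 14 (forward): cur=T back=4 fwd=0

Answer: T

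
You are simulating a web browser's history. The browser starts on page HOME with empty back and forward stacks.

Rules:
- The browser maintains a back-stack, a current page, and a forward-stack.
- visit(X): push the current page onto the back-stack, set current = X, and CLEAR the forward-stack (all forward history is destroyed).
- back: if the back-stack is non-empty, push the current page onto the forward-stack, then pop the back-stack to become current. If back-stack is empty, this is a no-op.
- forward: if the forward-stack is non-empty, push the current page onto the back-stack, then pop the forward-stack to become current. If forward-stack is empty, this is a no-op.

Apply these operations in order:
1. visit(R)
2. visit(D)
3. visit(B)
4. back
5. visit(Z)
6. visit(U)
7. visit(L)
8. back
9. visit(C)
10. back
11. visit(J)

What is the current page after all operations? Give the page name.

Answer: J

Derivation:
After 1 (visit(R)): cur=R back=1 fwd=0
After 2 (visit(D)): cur=D back=2 fwd=0
After 3 (visit(B)): cur=B back=3 fwd=0
After 4 (back): cur=D back=2 fwd=1
After 5 (visit(Z)): cur=Z back=3 fwd=0
After 6 (visit(U)): cur=U back=4 fwd=0
After 7 (visit(L)): cur=L back=5 fwd=0
After 8 (back): cur=U back=4 fwd=1
After 9 (visit(C)): cur=C back=5 fwd=0
After 10 (back): cur=U back=4 fwd=1
After 11 (visit(J)): cur=J back=5 fwd=0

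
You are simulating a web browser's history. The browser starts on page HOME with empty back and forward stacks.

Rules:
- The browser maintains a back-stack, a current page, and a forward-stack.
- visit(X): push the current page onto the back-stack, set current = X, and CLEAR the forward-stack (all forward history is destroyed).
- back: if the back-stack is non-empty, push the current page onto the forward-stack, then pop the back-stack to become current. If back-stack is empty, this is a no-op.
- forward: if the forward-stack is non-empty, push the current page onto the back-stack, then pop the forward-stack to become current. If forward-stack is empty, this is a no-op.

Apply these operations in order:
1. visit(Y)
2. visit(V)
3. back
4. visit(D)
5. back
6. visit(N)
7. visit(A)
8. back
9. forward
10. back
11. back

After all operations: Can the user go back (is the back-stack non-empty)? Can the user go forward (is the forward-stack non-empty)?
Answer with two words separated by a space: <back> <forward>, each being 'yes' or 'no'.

After 1 (visit(Y)): cur=Y back=1 fwd=0
After 2 (visit(V)): cur=V back=2 fwd=0
After 3 (back): cur=Y back=1 fwd=1
After 4 (visit(D)): cur=D back=2 fwd=0
After 5 (back): cur=Y back=1 fwd=1
After 6 (visit(N)): cur=N back=2 fwd=0
After 7 (visit(A)): cur=A back=3 fwd=0
After 8 (back): cur=N back=2 fwd=1
After 9 (forward): cur=A back=3 fwd=0
After 10 (back): cur=N back=2 fwd=1
After 11 (back): cur=Y back=1 fwd=2

Answer: yes yes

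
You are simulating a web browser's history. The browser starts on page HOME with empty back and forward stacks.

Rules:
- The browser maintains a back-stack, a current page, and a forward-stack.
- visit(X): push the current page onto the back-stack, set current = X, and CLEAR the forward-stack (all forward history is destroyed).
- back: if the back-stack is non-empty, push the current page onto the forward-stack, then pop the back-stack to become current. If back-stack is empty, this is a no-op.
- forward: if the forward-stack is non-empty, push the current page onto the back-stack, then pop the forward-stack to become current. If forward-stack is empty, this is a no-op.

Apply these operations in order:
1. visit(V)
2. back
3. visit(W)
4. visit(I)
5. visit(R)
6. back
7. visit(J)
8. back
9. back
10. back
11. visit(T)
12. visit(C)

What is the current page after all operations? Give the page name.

After 1 (visit(V)): cur=V back=1 fwd=0
After 2 (back): cur=HOME back=0 fwd=1
After 3 (visit(W)): cur=W back=1 fwd=0
After 4 (visit(I)): cur=I back=2 fwd=0
After 5 (visit(R)): cur=R back=3 fwd=0
After 6 (back): cur=I back=2 fwd=1
After 7 (visit(J)): cur=J back=3 fwd=0
After 8 (back): cur=I back=2 fwd=1
After 9 (back): cur=W back=1 fwd=2
After 10 (back): cur=HOME back=0 fwd=3
After 11 (visit(T)): cur=T back=1 fwd=0
After 12 (visit(C)): cur=C back=2 fwd=0

Answer: C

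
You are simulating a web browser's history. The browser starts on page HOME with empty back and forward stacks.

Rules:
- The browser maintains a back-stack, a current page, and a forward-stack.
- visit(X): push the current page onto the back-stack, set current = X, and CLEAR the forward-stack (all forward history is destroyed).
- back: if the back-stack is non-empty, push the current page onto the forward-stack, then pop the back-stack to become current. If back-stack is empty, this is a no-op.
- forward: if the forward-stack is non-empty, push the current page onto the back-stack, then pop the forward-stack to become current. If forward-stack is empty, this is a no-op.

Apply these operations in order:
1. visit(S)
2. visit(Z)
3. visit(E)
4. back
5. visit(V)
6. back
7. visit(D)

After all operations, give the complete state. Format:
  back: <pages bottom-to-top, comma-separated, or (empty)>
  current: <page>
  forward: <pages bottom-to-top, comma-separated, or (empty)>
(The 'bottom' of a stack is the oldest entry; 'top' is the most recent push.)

After 1 (visit(S)): cur=S back=1 fwd=0
After 2 (visit(Z)): cur=Z back=2 fwd=0
After 3 (visit(E)): cur=E back=3 fwd=0
After 4 (back): cur=Z back=2 fwd=1
After 5 (visit(V)): cur=V back=3 fwd=0
After 6 (back): cur=Z back=2 fwd=1
After 7 (visit(D)): cur=D back=3 fwd=0

Answer: back: HOME,S,Z
current: D
forward: (empty)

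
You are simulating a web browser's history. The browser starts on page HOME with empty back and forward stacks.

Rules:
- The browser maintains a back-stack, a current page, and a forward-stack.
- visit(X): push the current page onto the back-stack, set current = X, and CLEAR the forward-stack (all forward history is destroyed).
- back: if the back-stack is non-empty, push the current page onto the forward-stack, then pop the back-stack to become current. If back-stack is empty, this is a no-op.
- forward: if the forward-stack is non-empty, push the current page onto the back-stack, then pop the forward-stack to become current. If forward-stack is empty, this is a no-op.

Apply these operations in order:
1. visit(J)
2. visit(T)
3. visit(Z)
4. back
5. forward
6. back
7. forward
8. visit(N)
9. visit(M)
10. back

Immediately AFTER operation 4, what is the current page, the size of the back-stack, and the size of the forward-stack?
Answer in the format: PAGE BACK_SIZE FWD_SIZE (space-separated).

After 1 (visit(J)): cur=J back=1 fwd=0
After 2 (visit(T)): cur=T back=2 fwd=0
After 3 (visit(Z)): cur=Z back=3 fwd=0
After 4 (back): cur=T back=2 fwd=1

T 2 1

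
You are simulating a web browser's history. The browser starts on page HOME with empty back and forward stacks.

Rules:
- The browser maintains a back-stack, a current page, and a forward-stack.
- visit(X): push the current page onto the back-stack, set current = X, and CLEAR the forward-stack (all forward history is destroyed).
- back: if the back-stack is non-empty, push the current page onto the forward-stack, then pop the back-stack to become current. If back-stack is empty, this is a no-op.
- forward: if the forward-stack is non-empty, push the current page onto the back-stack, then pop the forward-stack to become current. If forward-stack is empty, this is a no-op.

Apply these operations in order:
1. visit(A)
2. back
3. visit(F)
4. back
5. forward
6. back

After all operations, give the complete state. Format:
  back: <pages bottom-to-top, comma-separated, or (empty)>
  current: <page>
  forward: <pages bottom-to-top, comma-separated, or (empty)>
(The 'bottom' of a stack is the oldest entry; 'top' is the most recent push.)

Answer: back: (empty)
current: HOME
forward: F

Derivation:
After 1 (visit(A)): cur=A back=1 fwd=0
After 2 (back): cur=HOME back=0 fwd=1
After 3 (visit(F)): cur=F back=1 fwd=0
After 4 (back): cur=HOME back=0 fwd=1
After 5 (forward): cur=F back=1 fwd=0
After 6 (back): cur=HOME back=0 fwd=1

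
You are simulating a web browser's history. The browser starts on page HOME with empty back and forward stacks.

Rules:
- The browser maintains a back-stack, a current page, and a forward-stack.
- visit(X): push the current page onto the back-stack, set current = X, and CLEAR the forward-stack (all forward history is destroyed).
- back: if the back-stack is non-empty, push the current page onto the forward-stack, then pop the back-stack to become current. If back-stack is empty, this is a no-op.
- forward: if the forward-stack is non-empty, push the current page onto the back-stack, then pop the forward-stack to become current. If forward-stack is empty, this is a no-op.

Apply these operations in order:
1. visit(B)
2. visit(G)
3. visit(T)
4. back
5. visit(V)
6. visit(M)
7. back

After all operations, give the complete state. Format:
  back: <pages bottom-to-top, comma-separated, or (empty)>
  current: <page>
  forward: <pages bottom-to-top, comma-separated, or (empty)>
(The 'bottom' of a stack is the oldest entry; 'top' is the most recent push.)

After 1 (visit(B)): cur=B back=1 fwd=0
After 2 (visit(G)): cur=G back=2 fwd=0
After 3 (visit(T)): cur=T back=3 fwd=0
After 4 (back): cur=G back=2 fwd=1
After 5 (visit(V)): cur=V back=3 fwd=0
After 6 (visit(M)): cur=M back=4 fwd=0
After 7 (back): cur=V back=3 fwd=1

Answer: back: HOME,B,G
current: V
forward: M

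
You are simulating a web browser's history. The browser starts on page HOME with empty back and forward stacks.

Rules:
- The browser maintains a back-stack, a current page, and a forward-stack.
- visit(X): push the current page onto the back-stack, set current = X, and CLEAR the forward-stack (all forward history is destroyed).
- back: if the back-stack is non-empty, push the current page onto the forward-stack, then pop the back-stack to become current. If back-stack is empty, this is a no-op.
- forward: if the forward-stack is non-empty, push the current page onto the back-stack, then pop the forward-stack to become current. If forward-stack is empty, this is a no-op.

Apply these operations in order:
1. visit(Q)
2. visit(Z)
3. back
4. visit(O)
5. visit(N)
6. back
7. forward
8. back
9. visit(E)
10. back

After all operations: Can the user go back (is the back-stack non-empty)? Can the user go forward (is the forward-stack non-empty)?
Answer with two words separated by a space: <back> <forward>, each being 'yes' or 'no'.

After 1 (visit(Q)): cur=Q back=1 fwd=0
After 2 (visit(Z)): cur=Z back=2 fwd=0
After 3 (back): cur=Q back=1 fwd=1
After 4 (visit(O)): cur=O back=2 fwd=0
After 5 (visit(N)): cur=N back=3 fwd=0
After 6 (back): cur=O back=2 fwd=1
After 7 (forward): cur=N back=3 fwd=0
After 8 (back): cur=O back=2 fwd=1
After 9 (visit(E)): cur=E back=3 fwd=0
After 10 (back): cur=O back=2 fwd=1

Answer: yes yes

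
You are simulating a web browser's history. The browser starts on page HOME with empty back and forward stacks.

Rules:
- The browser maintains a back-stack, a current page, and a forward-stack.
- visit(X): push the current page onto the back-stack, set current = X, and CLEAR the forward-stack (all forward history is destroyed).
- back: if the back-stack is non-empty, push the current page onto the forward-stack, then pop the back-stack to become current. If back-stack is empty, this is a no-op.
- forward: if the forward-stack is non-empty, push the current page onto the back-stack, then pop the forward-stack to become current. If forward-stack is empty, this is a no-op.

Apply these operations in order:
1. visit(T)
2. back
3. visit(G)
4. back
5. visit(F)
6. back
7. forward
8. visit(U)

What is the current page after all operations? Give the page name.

Answer: U

Derivation:
After 1 (visit(T)): cur=T back=1 fwd=0
After 2 (back): cur=HOME back=0 fwd=1
After 3 (visit(G)): cur=G back=1 fwd=0
After 4 (back): cur=HOME back=0 fwd=1
After 5 (visit(F)): cur=F back=1 fwd=0
After 6 (back): cur=HOME back=0 fwd=1
After 7 (forward): cur=F back=1 fwd=0
After 8 (visit(U)): cur=U back=2 fwd=0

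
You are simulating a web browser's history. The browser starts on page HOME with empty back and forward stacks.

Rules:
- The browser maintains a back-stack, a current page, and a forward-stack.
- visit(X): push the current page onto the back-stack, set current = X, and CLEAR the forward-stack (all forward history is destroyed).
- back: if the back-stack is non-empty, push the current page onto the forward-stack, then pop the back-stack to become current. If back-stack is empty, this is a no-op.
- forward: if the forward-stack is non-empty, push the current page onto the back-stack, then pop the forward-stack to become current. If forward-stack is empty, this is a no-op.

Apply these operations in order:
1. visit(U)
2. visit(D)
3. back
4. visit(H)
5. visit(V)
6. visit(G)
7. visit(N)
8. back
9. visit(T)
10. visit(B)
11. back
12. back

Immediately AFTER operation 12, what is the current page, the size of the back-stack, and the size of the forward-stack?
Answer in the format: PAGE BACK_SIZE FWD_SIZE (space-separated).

After 1 (visit(U)): cur=U back=1 fwd=0
After 2 (visit(D)): cur=D back=2 fwd=0
After 3 (back): cur=U back=1 fwd=1
After 4 (visit(H)): cur=H back=2 fwd=0
After 5 (visit(V)): cur=V back=3 fwd=0
After 6 (visit(G)): cur=G back=4 fwd=0
After 7 (visit(N)): cur=N back=5 fwd=0
After 8 (back): cur=G back=4 fwd=1
After 9 (visit(T)): cur=T back=5 fwd=0
After 10 (visit(B)): cur=B back=6 fwd=0
After 11 (back): cur=T back=5 fwd=1
After 12 (back): cur=G back=4 fwd=2

G 4 2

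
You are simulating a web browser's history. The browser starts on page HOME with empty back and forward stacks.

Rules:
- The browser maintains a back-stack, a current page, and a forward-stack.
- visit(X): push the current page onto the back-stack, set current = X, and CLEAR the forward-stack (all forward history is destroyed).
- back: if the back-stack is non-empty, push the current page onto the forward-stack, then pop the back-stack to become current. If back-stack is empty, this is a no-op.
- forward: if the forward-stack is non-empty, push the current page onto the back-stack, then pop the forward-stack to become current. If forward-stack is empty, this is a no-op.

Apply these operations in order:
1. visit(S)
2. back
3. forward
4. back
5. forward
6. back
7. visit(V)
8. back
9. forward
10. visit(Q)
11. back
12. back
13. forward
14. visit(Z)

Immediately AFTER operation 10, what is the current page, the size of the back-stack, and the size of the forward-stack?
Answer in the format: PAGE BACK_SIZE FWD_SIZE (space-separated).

After 1 (visit(S)): cur=S back=1 fwd=0
After 2 (back): cur=HOME back=0 fwd=1
After 3 (forward): cur=S back=1 fwd=0
After 4 (back): cur=HOME back=0 fwd=1
After 5 (forward): cur=S back=1 fwd=0
After 6 (back): cur=HOME back=0 fwd=1
After 7 (visit(V)): cur=V back=1 fwd=0
After 8 (back): cur=HOME back=0 fwd=1
After 9 (forward): cur=V back=1 fwd=0
After 10 (visit(Q)): cur=Q back=2 fwd=0

Q 2 0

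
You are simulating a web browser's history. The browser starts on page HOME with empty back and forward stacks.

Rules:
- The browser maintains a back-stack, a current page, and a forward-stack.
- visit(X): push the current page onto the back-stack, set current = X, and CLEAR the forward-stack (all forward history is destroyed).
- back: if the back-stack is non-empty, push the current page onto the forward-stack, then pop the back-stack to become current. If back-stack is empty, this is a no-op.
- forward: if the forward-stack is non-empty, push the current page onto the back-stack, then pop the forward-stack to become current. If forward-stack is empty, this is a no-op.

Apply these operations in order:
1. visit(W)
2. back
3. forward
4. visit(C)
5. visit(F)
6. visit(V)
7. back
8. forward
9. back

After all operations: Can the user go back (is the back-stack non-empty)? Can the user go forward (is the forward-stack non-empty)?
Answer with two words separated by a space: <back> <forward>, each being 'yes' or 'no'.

After 1 (visit(W)): cur=W back=1 fwd=0
After 2 (back): cur=HOME back=0 fwd=1
After 3 (forward): cur=W back=1 fwd=0
After 4 (visit(C)): cur=C back=2 fwd=0
After 5 (visit(F)): cur=F back=3 fwd=0
After 6 (visit(V)): cur=V back=4 fwd=0
After 7 (back): cur=F back=3 fwd=1
After 8 (forward): cur=V back=4 fwd=0
After 9 (back): cur=F back=3 fwd=1

Answer: yes yes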